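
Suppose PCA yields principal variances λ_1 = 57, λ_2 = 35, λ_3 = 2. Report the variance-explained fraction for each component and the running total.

Step 1 — total variance = trace(Sigma) = Σ λ_i = 57 + 35 + 2 = 94.

Step 2 — fraction explained by component i = λ_i / Σ λ:
  PC1: 57/94 = 0.6064
  PC2: 35/94 = 0.3723
  PC3: 2/94 = 0.0213

Step 3 — cumulative fraction after k components = (λ_1 + ... + λ_k) / Σ λ:
  k = 1: 57/94 = 0.6064
  k = 2: (57 + 35)/94 = 92/94 = 0.9787
  k = 3: (57 + 35 + 2)/94 = 94/94 = 1

Summary (fraction, with percent):

explained: PC1 0.6064 (60.64%), PC2 0.3723 (37.23%), PC3 0.0213 (2.13%);  cumulative: 0.6064, 0.9787, 1


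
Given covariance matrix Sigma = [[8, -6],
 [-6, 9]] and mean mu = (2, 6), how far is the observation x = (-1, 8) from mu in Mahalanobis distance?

Step 1 — centre the observation: (x - mu) = (-3, 2).

Step 2 — invert Sigma. det(Sigma) = 8·9 - (-6)² = 36.
  Sigma^{-1} = (1/det) · [[d, -b], [-b, a]] = [[0.25, 0.1667],
 [0.1667, 0.2222]].

Step 3 — form the quadratic (x - mu)^T · Sigma^{-1} · (x - mu):
  Sigma^{-1} · (x - mu) = (-0.4167, -0.0556).
  (x - mu)^T · [Sigma^{-1} · (x - mu)] = (-3)·(-0.4167) + (2)·(-0.0556) = 1.1389.

Step 4 — take square root: d = √(1.1389) ≈ 1.0672.

d(x, mu) = √(1.1389) ≈ 1.0672


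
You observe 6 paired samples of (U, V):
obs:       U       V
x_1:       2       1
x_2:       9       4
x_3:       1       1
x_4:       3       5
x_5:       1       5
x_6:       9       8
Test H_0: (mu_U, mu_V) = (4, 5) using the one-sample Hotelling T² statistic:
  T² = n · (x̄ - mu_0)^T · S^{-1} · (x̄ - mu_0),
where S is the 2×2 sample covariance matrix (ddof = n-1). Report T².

Step 1 — sample mean vector:
  mean(U) = (2 + 9 + 1 + 3 + 1 + 9) / 6 = 25/6 = 4.1667
  mean(V) = (1 + 4 + 1 + 5 + 5 + 8) / 6 = 24/6 = 4
  x̄ = (4.1667, 4),  deviation x̄ - mu_0 = (4.1667, 4) - (4, 5) = (0.1667, -1).

Step 2 — sample covariance matrix, S[i,j] = (1/(n-1)) · Σ_k (x_{k,i} - mean_i) · (x_{k,j} - mean_j), divisor n-1 = 5:
  S[U,U] = ((-2.1667)·(-2.1667) + (4.8333)·(4.8333) + (-3.1667)·(-3.1667) + (-1.1667)·(-1.1667) + (-3.1667)·(-3.1667) + (4.8333)·(4.8333)) / 5 = 72.8333/5 = 14.5667
  S[U,V] = ((-2.1667)·(-3) + (4.8333)·(0) + (-3.1667)·(-3) + (-1.1667)·(1) + (-3.1667)·(1) + (4.8333)·(4)) / 5 = 31/5 = 6.2
  S[V,V] = ((-3)·(-3) + (0)·(0) + (-3)·(-3) + (1)·(1) + (1)·(1) + (4)·(4)) / 5 = 36/5 = 7.2
  S = [[14.5667, 6.2],
 [6.2, 7.2]].

Step 3 — invert S. det(S) = 14.5667·7.2 - (6.2)² = 66.44.
  S^{-1} = (1/det) · [[d, -b], [-b, a]] = [[0.1084, -0.0933],
 [-0.0933, 0.2192]].

Step 4 — quadratic form (x̄ - mu_0)^T · S^{-1} · (x̄ - mu_0):
  S^{-1} · (x̄ - mu_0) = (0.1114, -0.2348),
  (x̄ - mu_0)^T · [...] = (0.1667)·(0.1114) + (-1)·(-0.2348) = 0.2534.

Step 5 — scale by n: T² = 6 · 0.2534 = 1.5202.

T² ≈ 1.5202


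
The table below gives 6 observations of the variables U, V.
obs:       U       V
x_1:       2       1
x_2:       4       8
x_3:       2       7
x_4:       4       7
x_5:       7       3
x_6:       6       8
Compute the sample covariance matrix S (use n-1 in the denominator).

Step 1 — column means:
  mean(U) = (2 + 4 + 2 + 4 + 7 + 6) / 6 = 25/6 = 4.1667
  mean(V) = (1 + 8 + 7 + 7 + 3 + 8) / 6 = 34/6 = 5.6667

Step 2 — sample covariance S[i,j] = (1/(n-1)) · Σ_k (x_{k,i} - mean_i) · (x_{k,j} - mean_j), with n-1 = 5.
  S[U,U] = ((-2.1667)·(-2.1667) + (-0.1667)·(-0.1667) + (-2.1667)·(-2.1667) + (-0.1667)·(-0.1667) + (2.8333)·(2.8333) + (1.8333)·(1.8333)) / 5 = 20.8333/5 = 4.1667
  S[U,V] = ((-2.1667)·(-4.6667) + (-0.1667)·(2.3333) + (-2.1667)·(1.3333) + (-0.1667)·(1.3333) + (2.8333)·(-2.6667) + (1.8333)·(2.3333)) / 5 = 3.3333/5 = 0.6667
  S[V,V] = ((-4.6667)·(-4.6667) + (2.3333)·(2.3333) + (1.3333)·(1.3333) + (1.3333)·(1.3333) + (-2.6667)·(-2.6667) + (2.3333)·(2.3333)) / 5 = 43.3333/5 = 8.6667

S is symmetric (S[j,i] = S[i,j]). Assembling:

S = [[4.1667, 0.6667],
 [0.6667, 8.6667]]


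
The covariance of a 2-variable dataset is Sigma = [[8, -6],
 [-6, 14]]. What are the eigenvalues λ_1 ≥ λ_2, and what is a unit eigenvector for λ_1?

Step 1 — characteristic polynomial of 2×2 Sigma:
  det(Sigma - λI) = λ² - trace · λ + det = 0.
  trace = 8 + 14 = 22, det = 8·14 - (-6)² = 76.
Step 2 — discriminant:
  Δ = trace² - 4·det = 484 - 304 = 180.
Step 3 — eigenvalues:
  λ = (trace ± √Δ)/2 = (22 ± 13.4164)/2,
  λ_1 = 17.7082,  λ_2 = 4.2918.

Step 4 — unit eigenvector for λ_1: solve (Sigma - λ_1 I)v = 0. First row:
  (8 - 17.7082)·v_x + (-6)·v_y = 0, i.e. (-9.7082)·v_x + (-6)·v_y = 0,
  so v ∝ (b, λ_1 - a) = (-6, 9.7082); multiply by -1 so the first entry is positive: u = (6, -9.7082).
  ||u|| = √((6)² + (-9.7082)²) = √(130.2492) ≈ 11.4127,
  v_1 = u/||u|| ≈ (0.5257, -0.8507) (||v_1|| = 1).

λ_1 = 17.7082,  λ_2 = 4.2918;  v_1 ≈ (0.5257, -0.8507)


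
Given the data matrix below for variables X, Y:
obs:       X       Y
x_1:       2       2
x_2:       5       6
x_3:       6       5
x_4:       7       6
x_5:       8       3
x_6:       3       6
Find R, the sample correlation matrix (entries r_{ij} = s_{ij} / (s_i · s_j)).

Step 1 — column means:
  mean(X) = (2 + 5 + 6 + 7 + 8 + 3) / 6 = 31/6 = 5.1667
  mean(Y) = (2 + 6 + 5 + 6 + 3 + 6) / 6 = 28/6 = 4.6667

Step 2 — sample variances and covariances s[i,j] = (1/(n-1)) · Σ_k (x_{k,i} - mean_i) · (x_{k,j} - mean_j), with n-1 = 5:
  s[X,X] = ((-3.1667)·(-3.1667) + (-0.1667)·(-0.1667) + (0.8333)·(0.8333) + (1.8333)·(1.8333) + (2.8333)·(2.8333) + (-2.1667)·(-2.1667)) / 5 = 26.8333/5 = 5.3667
  s[X,Y] = ((-3.1667)·(-2.6667) + (-0.1667)·(1.3333) + (0.8333)·(0.3333) + (1.8333)·(1.3333) + (2.8333)·(-1.6667) + (-2.1667)·(1.3333)) / 5 = 3.3333/5 = 0.6667
  s[Y,Y] = ((-2.6667)·(-2.6667) + (1.3333)·(1.3333) + (0.3333)·(0.3333) + (1.3333)·(1.3333) + (-1.6667)·(-1.6667) + (1.3333)·(1.3333)) / 5 = 15.3333/5 = 3.0667
  Sample standard deviations s_i = √(s[i,i]):
  s(X) = √(5.3667) = 2.3166
  s(Y) = √(3.0667) = 1.7512

Step 3 — r_{ij} = s_{ij} / (s_i · s_j):
  r[X,X] = 1 (diagonal).
  r[X,Y] = 0.6667 / (2.3166 · 1.7512) = 0.6667 / 4.0568 = 0.1643
  r[Y,Y] = 1 (diagonal).

R is symmetric with unit diagonal. Assembling:

R = [[1, 0.1643],
 [0.1643, 1]]


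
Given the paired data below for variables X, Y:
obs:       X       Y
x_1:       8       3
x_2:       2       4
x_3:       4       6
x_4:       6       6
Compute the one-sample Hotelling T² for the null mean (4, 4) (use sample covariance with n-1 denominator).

Step 1 — sample mean vector:
  mean(X) = (8 + 2 + 4 + 6) / 4 = 20/4 = 5
  mean(Y) = (3 + 4 + 6 + 6) / 4 = 19/4 = 4.75
  x̄ = (5, 4.75),  deviation x̄ - mu_0 = (5, 4.75) - (4, 4) = (1, 0.75).

Step 2 — sample covariance matrix, S[i,j] = (1/(n-1)) · Σ_k (x_{k,i} - mean_i) · (x_{k,j} - mean_j), divisor n-1 = 3:
  S[X,X] = ((3)·(3) + (-3)·(-3) + (-1)·(-1) + (1)·(1)) / 3 = 20/3 = 6.6667
  S[X,Y] = ((3)·(-1.75) + (-3)·(-0.75) + (-1)·(1.25) + (1)·(1.25)) / 3 = -3/3 = -1
  S[Y,Y] = ((-1.75)·(-1.75) + (-0.75)·(-0.75) + (1.25)·(1.25) + (1.25)·(1.25)) / 3 = 6.75/3 = 2.25
  S = [[6.6667, -1],
 [-1, 2.25]].

Step 3 — invert S. det(S) = 6.6667·2.25 - (-1)² = 14.
  S^{-1} = (1/det) · [[d, -b], [-b, a]] = [[0.1607, 0.0714],
 [0.0714, 0.4762]].

Step 4 — quadratic form (x̄ - mu_0)^T · S^{-1} · (x̄ - mu_0):
  S^{-1} · (x̄ - mu_0) = (0.2143, 0.4286),
  (x̄ - mu_0)^T · [...] = (1)·(0.2143) + (0.75)·(0.4286) = 0.5357.

Step 5 — scale by n: T² = 4 · 0.5357 = 2.1429.

T² ≈ 2.1429


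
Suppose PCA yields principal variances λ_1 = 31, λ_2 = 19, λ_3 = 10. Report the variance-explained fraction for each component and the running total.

Step 1 — total variance = trace(Sigma) = Σ λ_i = 31 + 19 + 10 = 60.

Step 2 — fraction explained by component i = λ_i / Σ λ:
  PC1: 31/60 = 0.5167
  PC2: 19/60 = 0.3167
  PC3: 10/60 = 0.1667

Step 3 — cumulative fraction after k components = (λ_1 + ... + λ_k) / Σ λ:
  k = 1: 31/60 = 0.5167
  k = 2: (31 + 19)/60 = 50/60 = 0.8333
  k = 3: (31 + 19 + 10)/60 = 60/60 = 1

Summary (fraction, with percent):

explained: PC1 0.5167 (51.67%), PC2 0.3167 (31.67%), PC3 0.1667 (16.67%);  cumulative: 0.5167, 0.8333, 1


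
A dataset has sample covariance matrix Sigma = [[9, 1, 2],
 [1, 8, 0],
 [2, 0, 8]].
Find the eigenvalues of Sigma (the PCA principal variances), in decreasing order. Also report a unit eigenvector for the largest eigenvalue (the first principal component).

Step 1 — characteristic polynomial p(λ) = det(λI - Sigma) = λ³ - tr·λ² + c_1·λ - det, where tr = trace, c_1 = sum of the principal 2×2 minors, det = det(Sigma):
  tr = 9 + 8 + 8 = 25,
  c_1 = (9·8 - (1)²) + (9·8 - (2)²) + (8·8 - (0)²) = 71 + 68 + 64 = 203,
  det = 9·(8·8 - (0)²) - (1)·((1)·8 - (0)·(2)) + (2)·((1)·(0) - 8·(2)) = 9·(64) - (1)·(8) + (2)·(-16) = 536.
  So p(λ) = λ³ - 25λ² + 203λ - 536.
Step 2 — look for an integer root (rational root theorem: any rational root is an integer divisor of 536). Testing λ = 8:
  p(8) = 512 - 1600 + 1624 - 536 = 0  ✓
  Dividing out (λ - 8): p(λ) = (λ - 8)(λ² - 17λ + 67).
Step 3 — remaining eigenvalues from the quadratic λ² - 17λ + 67 = 0:
  Δ = 17² - 4·67 = 289 - 268 = 21,  λ = (17 ± √21)/2 = (17 ± 4.5826)/2 ≈ 10.7913 or 6.2087.
  Sorted: λ_1 = 10.7913,  λ_2 = 8,  λ_3 = 6.2087  (check: sum = 25 = tr ✓).

Step 4 — unit eigenvector for λ_1 ≈ 10.7913: v spans the null space of (Sigma - λ_1 I), whose rows are
  r_1 = (-1.7913, 1, 2),  r_2 = (1, -2.7913, 0),  r_3 = (2, 0, -2.7913).
  v is orthogonal to every row, so take v ∝ r_1 × r_2 = ((1)·(0) - (2)·(-2.7913), (2)·(1) - (-1.7913)·(0), (-1.7913)·(-2.7913) - (1)·(1)) ≈ (5.5826, 2, 4).
  Let u = (5.5826, 2, 4).
  ||u|| = √((5.5826)² + (2)² + (4)²) = √(51.1652) ≈ 7.153,  v_1 = u/||u|| ≈ (0.7805, 0.2796, 0.5592) (||v_1|| = 1).

λ_1 = 10.7913,  λ_2 = 8,  λ_3 = 6.2087;  v_1 ≈ (0.7805, 0.2796, 0.5592)


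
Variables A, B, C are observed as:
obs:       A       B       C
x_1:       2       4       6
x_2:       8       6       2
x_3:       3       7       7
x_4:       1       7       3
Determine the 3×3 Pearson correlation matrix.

Step 1 — column means:
  mean(A) = (2 + 8 + 3 + 1) / 4 = 14/4 = 3.5
  mean(B) = (4 + 6 + 7 + 7) / 4 = 24/4 = 6
  mean(C) = (6 + 2 + 7 + 3) / 4 = 18/4 = 4.5

Step 2 — sample variances and covariances s[i,j] = (1/(n-1)) · Σ_k (x_{k,i} - mean_i) · (x_{k,j} - mean_j), with n-1 = 3:
  s[A,A] = ((-1.5)·(-1.5) + (4.5)·(4.5) + (-0.5)·(-0.5) + (-2.5)·(-2.5)) / 3 = 29/3 = 9.6667
  s[A,B] = ((-1.5)·(-2) + (4.5)·(0) + (-0.5)·(1) + (-2.5)·(1)) / 3 = 0/3 = 0
  s[A,C] = ((-1.5)·(1.5) + (4.5)·(-2.5) + (-0.5)·(2.5) + (-2.5)·(-1.5)) / 3 = -11/3 = -3.6667
  s[B,B] = ((-2)·(-2) + (0)·(0) + (1)·(1) + (1)·(1)) / 3 = 6/3 = 2
  s[B,C] = ((-2)·(1.5) + (0)·(-2.5) + (1)·(2.5) + (1)·(-1.5)) / 3 = -2/3 = -0.6667
  s[C,C] = ((1.5)·(1.5) + (-2.5)·(-2.5) + (2.5)·(2.5) + (-1.5)·(-1.5)) / 3 = 17/3 = 5.6667
  Sample standard deviations s_i = √(s[i,i]):
  s(A) = √(9.6667) = 3.1091
  s(B) = √(2) = 1.4142
  s(C) = √(5.6667) = 2.3805

Step 3 — r_{ij} = s_{ij} / (s_i · s_j):
  r[A,A] = 1 (diagonal).
  r[A,B] = 0 / (3.1091 · 1.4142) = 0 / 4.397 = 0
  r[A,C] = -3.6667 / (3.1091 · 2.3805) = -3.6667 / 7.4012 = -0.4954
  r[B,B] = 1 (diagonal).
  r[B,C] = -0.6667 / (1.4142 · 2.3805) = -0.6667 / 3.3665 = -0.198
  r[C,C] = 1 (diagonal).

R is symmetric with unit diagonal. Assembling:

R = [[1, 0, -0.4954],
 [0, 1, -0.198],
 [-0.4954, -0.198, 1]]


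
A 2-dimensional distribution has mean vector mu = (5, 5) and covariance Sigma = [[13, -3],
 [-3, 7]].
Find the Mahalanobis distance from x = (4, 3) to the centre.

Step 1 — centre the observation: (x - mu) = (-1, -2).

Step 2 — invert Sigma. det(Sigma) = 13·7 - (-3)² = 82.
  Sigma^{-1} = (1/det) · [[d, -b], [-b, a]] = [[0.0854, 0.0366],
 [0.0366, 0.1585]].

Step 3 — form the quadratic (x - mu)^T · Sigma^{-1} · (x - mu):
  Sigma^{-1} · (x - mu) = (-0.1585, -0.3537).
  (x - mu)^T · [Sigma^{-1} · (x - mu)] = (-1)·(-0.1585) + (-2)·(-0.3537) = 0.8659.

Step 4 — take square root: d = √(0.8659) ≈ 0.9305.

d(x, mu) = √(0.8659) ≈ 0.9305


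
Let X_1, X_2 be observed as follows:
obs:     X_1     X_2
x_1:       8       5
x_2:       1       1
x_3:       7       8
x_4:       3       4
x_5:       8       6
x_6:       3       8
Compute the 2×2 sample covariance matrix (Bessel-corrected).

Step 1 — column means:
  mean(X_1) = (8 + 1 + 7 + 3 + 8 + 3) / 6 = 30/6 = 5
  mean(X_2) = (5 + 1 + 8 + 4 + 6 + 8) / 6 = 32/6 = 5.3333

Step 2 — sample covariance S[i,j] = (1/(n-1)) · Σ_k (x_{k,i} - mean_i) · (x_{k,j} - mean_j), with n-1 = 5.
  S[X_1,X_1] = ((3)·(3) + (-4)·(-4) + (2)·(2) + (-2)·(-2) + (3)·(3) + (-2)·(-2)) / 5 = 46/5 = 9.2
  S[X_1,X_2] = ((3)·(-0.3333) + (-4)·(-4.3333) + (2)·(2.6667) + (-2)·(-1.3333) + (3)·(0.6667) + (-2)·(2.6667)) / 5 = 21/5 = 4.2
  S[X_2,X_2] = ((-0.3333)·(-0.3333) + (-4.3333)·(-4.3333) + (2.6667)·(2.6667) + (-1.3333)·(-1.3333) + (0.6667)·(0.6667) + (2.6667)·(2.6667)) / 5 = 35.3333/5 = 7.0667

S is symmetric (S[j,i] = S[i,j]). Assembling:

S = [[9.2, 4.2],
 [4.2, 7.0667]]


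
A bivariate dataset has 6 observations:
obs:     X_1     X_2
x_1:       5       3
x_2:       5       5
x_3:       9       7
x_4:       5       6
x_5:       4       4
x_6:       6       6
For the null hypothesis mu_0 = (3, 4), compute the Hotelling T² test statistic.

Step 1 — sample mean vector:
  mean(X_1) = (5 + 5 + 9 + 5 + 4 + 6) / 6 = 34/6 = 5.6667
  mean(X_2) = (3 + 5 + 7 + 6 + 4 + 6) / 6 = 31/6 = 5.1667
  x̄ = (5.6667, 5.1667),  deviation x̄ - mu_0 = (5.6667, 5.1667) - (3, 4) = (2.6667, 1.1667).

Step 2 — sample covariance matrix, S[i,j] = (1/(n-1)) · Σ_k (x_{k,i} - mean_i) · (x_{k,j} - mean_j), divisor n-1 = 5:
  S[X_1,X_1] = ((-0.6667)·(-0.6667) + (-0.6667)·(-0.6667) + (3.3333)·(3.3333) + (-0.6667)·(-0.6667) + (-1.6667)·(-1.6667) + (0.3333)·(0.3333)) / 5 = 15.3333/5 = 3.0667
  S[X_1,X_2] = ((-0.6667)·(-2.1667) + (-0.6667)·(-0.1667) + (3.3333)·(1.8333) + (-0.6667)·(0.8333) + (-1.6667)·(-1.1667) + (0.3333)·(0.8333)) / 5 = 9.3333/5 = 1.8667
  S[X_2,X_2] = ((-2.1667)·(-2.1667) + (-0.1667)·(-0.1667) + (1.8333)·(1.8333) + (0.8333)·(0.8333) + (-1.1667)·(-1.1667) + (0.8333)·(0.8333)) / 5 = 10.8333/5 = 2.1667
  S = [[3.0667, 1.8667],
 [1.8667, 2.1667]].

Step 3 — invert S. det(S) = 3.0667·2.1667 - (1.8667)² = 3.16.
  S^{-1} = (1/det) · [[d, -b], [-b, a]] = [[0.6857, -0.5907],
 [-0.5907, 0.9705]].

Step 4 — quadratic form (x̄ - mu_0)^T · S^{-1} · (x̄ - mu_0):
  S^{-1} · (x̄ - mu_0) = (1.1392, -0.443),
  (x̄ - mu_0)^T · [...] = (2.6667)·(1.1392) + (1.1667)·(-0.443) = 2.5211.

Step 5 — scale by n: T² = 6 · 2.5211 = 15.1266.

T² ≈ 15.1266


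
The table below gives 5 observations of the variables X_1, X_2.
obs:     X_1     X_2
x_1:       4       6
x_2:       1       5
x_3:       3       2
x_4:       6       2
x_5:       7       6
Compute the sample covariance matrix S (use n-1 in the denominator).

Step 1 — column means:
  mean(X_1) = (4 + 1 + 3 + 6 + 7) / 5 = 21/5 = 4.2
  mean(X_2) = (6 + 5 + 2 + 2 + 6) / 5 = 21/5 = 4.2

Step 2 — sample covariance S[i,j] = (1/(n-1)) · Σ_k (x_{k,i} - mean_i) · (x_{k,j} - mean_j), with n-1 = 4.
  S[X_1,X_1] = ((-0.2)·(-0.2) + (-3.2)·(-3.2) + (-1.2)·(-1.2) + (1.8)·(1.8) + (2.8)·(2.8)) / 4 = 22.8/4 = 5.7
  S[X_1,X_2] = ((-0.2)·(1.8) + (-3.2)·(0.8) + (-1.2)·(-2.2) + (1.8)·(-2.2) + (2.8)·(1.8)) / 4 = 0.8/4 = 0.2
  S[X_2,X_2] = ((1.8)·(1.8) + (0.8)·(0.8) + (-2.2)·(-2.2) + (-2.2)·(-2.2) + (1.8)·(1.8)) / 4 = 16.8/4 = 4.2

S is symmetric (S[j,i] = S[i,j]). Assembling:

S = [[5.7, 0.2],
 [0.2, 4.2]]


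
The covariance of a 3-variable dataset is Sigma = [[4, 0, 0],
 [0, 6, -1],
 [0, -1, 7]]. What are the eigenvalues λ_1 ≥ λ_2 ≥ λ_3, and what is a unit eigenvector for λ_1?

Step 1 — characteristic polynomial p(λ) = det(λI - Sigma) = λ³ - tr·λ² + c_1·λ - det, where tr = trace, c_1 = sum of the principal 2×2 minors, det = det(Sigma):
  tr = 4 + 6 + 7 = 17,
  c_1 = (4·6 - (0)²) + (4·7 - (0)²) + (6·7 - (-1)²) = 24 + 28 + 41 = 93,
  det = 4·(6·7 - (-1)²) - (0)·((0)·7 - (-1)·(0)) + (0)·((0)·(-1) - 6·(0)) = 4·(41) - (0)·(0) + (0)·(0) = 164.
  So p(λ) = λ³ - 17λ² + 93λ - 164.
Step 2 — look for an integer root (rational root theorem: any rational root is an integer divisor of 164). Testing λ = 4:
  p(4) = 64 - 272 + 372 - 164 = 0  ✓
  Dividing out (λ - 4): p(λ) = (λ - 4)(λ² - 13λ + 41).
Step 3 — remaining eigenvalues from the quadratic λ² - 13λ + 41 = 0:
  Δ = 13² - 4·41 = 169 - 164 = 5,  λ = (13 ± √5)/2 = (13 ± 2.2361)/2 ≈ 7.618 or 5.382.
  Sorted: λ_1 = 7.618,  λ_2 = 5.382,  λ_3 = 4  (check: sum = 17 = tr ✓).

Step 4 — unit eigenvector for λ_1 ≈ 7.618: v spans the null space of (Sigma - λ_1 I), whose rows are
  r_1 = (-3.618, 0, 0),  r_2 = (0, -1.618, -1),  r_3 = (0, -1, -0.618).
  v is orthogonal to every row, so take v ∝ r_1 × r_2 = ((0)·(-1) - (0)·(-1.618), (0)·(0) - (-3.618)·(-1), (-3.618)·(-1.618) - (0)·(0)) ≈ (0, -3.618, 5.8541).
  Rescale (multiply by -1 so the first nonzero entry is positive): u = (0, 3.618, -5.8541).
  ||u|| = √((0)² + (3.618)² + (-5.8541)²) = √(47.3607) ≈ 6.8819,  v_1 = u/||u|| ≈ (0, 0.5257, -0.8507) (||v_1|| = 1).

λ_1 = 7.618,  λ_2 = 5.382,  λ_3 = 4;  v_1 ≈ (0, 0.5257, -0.8507)


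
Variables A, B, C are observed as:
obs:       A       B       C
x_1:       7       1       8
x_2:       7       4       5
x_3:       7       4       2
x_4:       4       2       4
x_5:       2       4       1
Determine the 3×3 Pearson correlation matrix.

Step 1 — column means:
  mean(A) = (7 + 7 + 7 + 4 + 2) / 5 = 27/5 = 5.4
  mean(B) = (1 + 4 + 4 + 2 + 4) / 5 = 15/5 = 3
  mean(C) = (8 + 5 + 2 + 4 + 1) / 5 = 20/5 = 4

Step 2 — sample variances and covariances s[i,j] = (1/(n-1)) · Σ_k (x_{k,i} - mean_i) · (x_{k,j} - mean_j), with n-1 = 4:
  s[A,A] = ((1.6)·(1.6) + (1.6)·(1.6) + (1.6)·(1.6) + (-1.4)·(-1.4) + (-3.4)·(-3.4)) / 4 = 21.2/4 = 5.3
  s[A,B] = ((1.6)·(-2) + (1.6)·(1) + (1.6)·(1) + (-1.4)·(-1) + (-3.4)·(1)) / 4 = -2/4 = -0.5
  s[A,C] = ((1.6)·(4) + (1.6)·(1) + (1.6)·(-2) + (-1.4)·(0) + (-3.4)·(-3)) / 4 = 15/4 = 3.75
  s[B,B] = ((-2)·(-2) + (1)·(1) + (1)·(1) + (-1)·(-1) + (1)·(1)) / 4 = 8/4 = 2
  s[B,C] = ((-2)·(4) + (1)·(1) + (1)·(-2) + (-1)·(0) + (1)·(-3)) / 4 = -12/4 = -3
  s[C,C] = ((4)·(4) + (1)·(1) + (-2)·(-2) + (0)·(0) + (-3)·(-3)) / 4 = 30/4 = 7.5
  Sample standard deviations s_i = √(s[i,i]):
  s(A) = √(5.3) = 2.3022
  s(B) = √(2) = 1.4142
  s(C) = √(7.5) = 2.7386

Step 3 — r_{ij} = s_{ij} / (s_i · s_j):
  r[A,A] = 1 (diagonal).
  r[A,B] = -0.5 / (2.3022 · 1.4142) = -0.5 / 3.2558 = -0.1536
  r[A,C] = 3.75 / (2.3022 · 2.7386) = 3.75 / 6.3048 = 0.5948
  r[B,B] = 1 (diagonal).
  r[B,C] = -3 / (1.4142 · 2.7386) = -3 / 3.873 = -0.7746
  r[C,C] = 1 (diagonal).

R is symmetric with unit diagonal. Assembling:

R = [[1, -0.1536, 0.5948],
 [-0.1536, 1, -0.7746],
 [0.5948, -0.7746, 1]]


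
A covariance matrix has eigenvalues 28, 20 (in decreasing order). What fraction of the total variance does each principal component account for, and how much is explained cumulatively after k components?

Step 1 — total variance = trace(Sigma) = Σ λ_i = 28 + 20 = 48.

Step 2 — fraction explained by component i = λ_i / Σ λ:
  PC1: 28/48 = 0.5833
  PC2: 20/48 = 0.4167

Step 3 — cumulative fraction after k components = (λ_1 + ... + λ_k) / Σ λ:
  k = 1: 28/48 = 0.5833
  k = 2: (28 + 20)/48 = 48/48 = 1

Summary (fraction, with percent):

explained: PC1 0.5833 (58.33%), PC2 0.4167 (41.67%);  cumulative: 0.5833, 1


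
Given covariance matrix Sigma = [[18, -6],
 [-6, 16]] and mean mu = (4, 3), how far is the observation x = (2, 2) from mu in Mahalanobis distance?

Step 1 — centre the observation: (x - mu) = (-2, -1).

Step 2 — invert Sigma. det(Sigma) = 18·16 - (-6)² = 252.
  Sigma^{-1} = (1/det) · [[d, -b], [-b, a]] = [[0.0635, 0.0238],
 [0.0238, 0.0714]].

Step 3 — form the quadratic (x - mu)^T · Sigma^{-1} · (x - mu):
  Sigma^{-1} · (x - mu) = (-0.1508, -0.119).
  (x - mu)^T · [Sigma^{-1} · (x - mu)] = (-2)·(-0.1508) + (-1)·(-0.119) = 0.4206.

Step 4 — take square root: d = √(0.4206) ≈ 0.6486.

d(x, mu) = √(0.4206) ≈ 0.6486


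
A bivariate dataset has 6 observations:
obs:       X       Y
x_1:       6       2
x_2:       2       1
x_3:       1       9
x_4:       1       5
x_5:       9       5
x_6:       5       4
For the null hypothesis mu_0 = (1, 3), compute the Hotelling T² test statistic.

Step 1 — sample mean vector:
  mean(X) = (6 + 2 + 1 + 1 + 9 + 5) / 6 = 24/6 = 4
  mean(Y) = (2 + 1 + 9 + 5 + 5 + 4) / 6 = 26/6 = 4.3333
  x̄ = (4, 4.3333),  deviation x̄ - mu_0 = (4, 4.3333) - (1, 3) = (3, 1.3333).

Step 2 — sample covariance matrix, S[i,j] = (1/(n-1)) · Σ_k (x_{k,i} - mean_i) · (x_{k,j} - mean_j), divisor n-1 = 5:
  S[X,X] = ((2)·(2) + (-2)·(-2) + (-3)·(-3) + (-3)·(-3) + (5)·(5) + (1)·(1)) / 5 = 52/5 = 10.4
  S[X,Y] = ((2)·(-2.3333) + (-2)·(-3.3333) + (-3)·(4.6667) + (-3)·(0.6667) + (5)·(0.6667) + (1)·(-0.3333)) / 5 = -11/5 = -2.2
  S[Y,Y] = ((-2.3333)·(-2.3333) + (-3.3333)·(-3.3333) + (4.6667)·(4.6667) + (0.6667)·(0.6667) + (0.6667)·(0.6667) + (-0.3333)·(-0.3333)) / 5 = 39.3333/5 = 7.8667
  S = [[10.4, -2.2],
 [-2.2, 7.8667]].

Step 3 — invert S. det(S) = 10.4·7.8667 - (-2.2)² = 76.9733.
  S^{-1} = (1/det) · [[d, -b], [-b, a]] = [[0.1022, 0.0286],
 [0.0286, 0.1351]].

Step 4 — quadratic form (x̄ - mu_0)^T · S^{-1} · (x̄ - mu_0):
  S^{-1} · (x̄ - mu_0) = (0.3447, 0.2659),
  (x̄ - mu_0)^T · [...] = (3)·(0.3447) + (1.3333)·(0.2659) = 1.3886.

Step 5 — scale by n: T² = 6 · 1.3886 = 8.3319.

T² ≈ 8.3319


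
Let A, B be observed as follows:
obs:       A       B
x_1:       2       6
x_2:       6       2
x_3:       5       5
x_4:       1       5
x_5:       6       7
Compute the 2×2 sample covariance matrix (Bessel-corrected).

Step 1 — column means:
  mean(A) = (2 + 6 + 5 + 1 + 6) / 5 = 20/5 = 4
  mean(B) = (6 + 2 + 5 + 5 + 7) / 5 = 25/5 = 5

Step 2 — sample covariance S[i,j] = (1/(n-1)) · Σ_k (x_{k,i} - mean_i) · (x_{k,j} - mean_j), with n-1 = 4.
  S[A,A] = ((-2)·(-2) + (2)·(2) + (1)·(1) + (-3)·(-3) + (2)·(2)) / 4 = 22/4 = 5.5
  S[A,B] = ((-2)·(1) + (2)·(-3) + (1)·(0) + (-3)·(0) + (2)·(2)) / 4 = -4/4 = -1
  S[B,B] = ((1)·(1) + (-3)·(-3) + (0)·(0) + (0)·(0) + (2)·(2)) / 4 = 14/4 = 3.5

S is symmetric (S[j,i] = S[i,j]). Assembling:

S = [[5.5, -1],
 [-1, 3.5]]


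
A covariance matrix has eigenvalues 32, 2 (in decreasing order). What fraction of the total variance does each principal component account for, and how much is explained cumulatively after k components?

Step 1 — total variance = trace(Sigma) = Σ λ_i = 32 + 2 = 34.

Step 2 — fraction explained by component i = λ_i / Σ λ:
  PC1: 32/34 = 0.9412
  PC2: 2/34 = 0.0588

Step 3 — cumulative fraction after k components = (λ_1 + ... + λ_k) / Σ λ:
  k = 1: 32/34 = 0.9412
  k = 2: (32 + 2)/34 = 34/34 = 1

Summary (fraction, with percent):

explained: PC1 0.9412 (94.12%), PC2 0.0588 (5.88%);  cumulative: 0.9412, 1


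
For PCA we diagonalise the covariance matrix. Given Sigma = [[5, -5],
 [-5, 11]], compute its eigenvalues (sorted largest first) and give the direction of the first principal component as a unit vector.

Step 1 — characteristic polynomial of 2×2 Sigma:
  det(Sigma - λI) = λ² - trace · λ + det = 0.
  trace = 5 + 11 = 16, det = 5·11 - (-5)² = 30.
Step 2 — discriminant:
  Δ = trace² - 4·det = 256 - 120 = 136.
Step 3 — eigenvalues:
  λ = (trace ± √Δ)/2 = (16 ± 11.6619)/2,
  λ_1 = 13.831,  λ_2 = 2.169.

Step 4 — unit eigenvector for λ_1: solve (Sigma - λ_1 I)v = 0. First row:
  (5 - 13.831)·v_x + (-5)·v_y = 0, i.e. (-8.831)·v_x + (-5)·v_y = 0,
  so v ∝ (b, λ_1 - a) = (-5, 8.831); multiply by -1 so the first entry is positive: u = (5, -8.831).
  ||u|| = √((5)² + (-8.831)²) = √(102.9857) ≈ 10.1482,
  v_1 = u/||u|| ≈ (0.4927, -0.8702) (||v_1|| = 1).

λ_1 = 13.831,  λ_2 = 2.169;  v_1 ≈ (0.4927, -0.8702)


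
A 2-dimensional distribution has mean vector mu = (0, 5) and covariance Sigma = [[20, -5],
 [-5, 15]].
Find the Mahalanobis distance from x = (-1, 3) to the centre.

Step 1 — centre the observation: (x - mu) = (-1, -2).

Step 2 — invert Sigma. det(Sigma) = 20·15 - (-5)² = 275.
  Sigma^{-1} = (1/det) · [[d, -b], [-b, a]] = [[0.0545, 0.0182],
 [0.0182, 0.0727]].

Step 3 — form the quadratic (x - mu)^T · Sigma^{-1} · (x - mu):
  Sigma^{-1} · (x - mu) = (-0.0909, -0.1636).
  (x - mu)^T · [Sigma^{-1} · (x - mu)] = (-1)·(-0.0909) + (-2)·(-0.1636) = 0.4182.

Step 4 — take square root: d = √(0.4182) ≈ 0.6467.

d(x, mu) = √(0.4182) ≈ 0.6467


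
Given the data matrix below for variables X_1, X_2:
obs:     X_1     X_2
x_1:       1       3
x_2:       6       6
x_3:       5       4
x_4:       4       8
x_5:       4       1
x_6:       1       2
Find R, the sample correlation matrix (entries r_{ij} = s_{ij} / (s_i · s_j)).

Step 1 — column means:
  mean(X_1) = (1 + 6 + 5 + 4 + 4 + 1) / 6 = 21/6 = 3.5
  mean(X_2) = (3 + 6 + 4 + 8 + 1 + 2) / 6 = 24/6 = 4

Step 2 — sample variances and covariances s[i,j] = (1/(n-1)) · Σ_k (x_{k,i} - mean_i) · (x_{k,j} - mean_j), with n-1 = 5:
  s[X_1,X_1] = ((-2.5)·(-2.5) + (2.5)·(2.5) + (1.5)·(1.5) + (0.5)·(0.5) + (0.5)·(0.5) + (-2.5)·(-2.5)) / 5 = 21.5/5 = 4.3
  s[X_1,X_2] = ((-2.5)·(-1) + (2.5)·(2) + (1.5)·(0) + (0.5)·(4) + (0.5)·(-3) + (-2.5)·(-2)) / 5 = 13/5 = 2.6
  s[X_2,X_2] = ((-1)·(-1) + (2)·(2) + (0)·(0) + (4)·(4) + (-3)·(-3) + (-2)·(-2)) / 5 = 34/5 = 6.8
  Sample standard deviations s_i = √(s[i,i]):
  s(X_1) = √(4.3) = 2.0736
  s(X_2) = √(6.8) = 2.6077

Step 3 — r_{ij} = s_{ij} / (s_i · s_j):
  r[X_1,X_1] = 1 (diagonal).
  r[X_1,X_2] = 2.6 / (2.0736 · 2.6077) = 2.6 / 5.4074 = 0.4808
  r[X_2,X_2] = 1 (diagonal).

R is symmetric with unit diagonal. Assembling:

R = [[1, 0.4808],
 [0.4808, 1]]


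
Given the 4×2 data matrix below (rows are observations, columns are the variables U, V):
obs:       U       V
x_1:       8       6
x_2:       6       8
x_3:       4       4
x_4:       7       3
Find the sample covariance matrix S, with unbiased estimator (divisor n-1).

Step 1 — column means:
  mean(U) = (8 + 6 + 4 + 7) / 4 = 25/4 = 6.25
  mean(V) = (6 + 8 + 4 + 3) / 4 = 21/4 = 5.25

Step 2 — sample covariance S[i,j] = (1/(n-1)) · Σ_k (x_{k,i} - mean_i) · (x_{k,j} - mean_j), with n-1 = 3.
  S[U,U] = ((1.75)·(1.75) + (-0.25)·(-0.25) + (-2.25)·(-2.25) + (0.75)·(0.75)) / 3 = 8.75/3 = 2.9167
  S[U,V] = ((1.75)·(0.75) + (-0.25)·(2.75) + (-2.25)·(-1.25) + (0.75)·(-2.25)) / 3 = 1.75/3 = 0.5833
  S[V,V] = ((0.75)·(0.75) + (2.75)·(2.75) + (-1.25)·(-1.25) + (-2.25)·(-2.25)) / 3 = 14.75/3 = 4.9167

S is symmetric (S[j,i] = S[i,j]). Assembling:

S = [[2.9167, 0.5833],
 [0.5833, 4.9167]]


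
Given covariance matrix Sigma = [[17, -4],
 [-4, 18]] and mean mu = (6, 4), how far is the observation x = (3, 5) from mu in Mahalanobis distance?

Step 1 — centre the observation: (x - mu) = (-3, 1).

Step 2 — invert Sigma. det(Sigma) = 17·18 - (-4)² = 290.
  Sigma^{-1} = (1/det) · [[d, -b], [-b, a]] = [[0.0621, 0.0138],
 [0.0138, 0.0586]].

Step 3 — form the quadratic (x - mu)^T · Sigma^{-1} · (x - mu):
  Sigma^{-1} · (x - mu) = (-0.1724, 0.0172).
  (x - mu)^T · [Sigma^{-1} · (x - mu)] = (-3)·(-0.1724) + (1)·(0.0172) = 0.5345.

Step 4 — take square root: d = √(0.5345) ≈ 0.7311.

d(x, mu) = √(0.5345) ≈ 0.7311


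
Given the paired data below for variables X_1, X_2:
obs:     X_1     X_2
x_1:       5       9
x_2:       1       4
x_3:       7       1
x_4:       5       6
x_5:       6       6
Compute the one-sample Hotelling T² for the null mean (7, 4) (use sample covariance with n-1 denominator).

Step 1 — sample mean vector:
  mean(X_1) = (5 + 1 + 7 + 5 + 6) / 5 = 24/5 = 4.8
  mean(X_2) = (9 + 4 + 1 + 6 + 6) / 5 = 26/5 = 5.2
  x̄ = (4.8, 5.2),  deviation x̄ - mu_0 = (4.8, 5.2) - (7, 4) = (-2.2, 1.2).

Step 2 — sample covariance matrix, S[i,j] = (1/(n-1)) · Σ_k (x_{k,i} - mean_i) · (x_{k,j} - mean_j), divisor n-1 = 4:
  S[X_1,X_1] = ((0.2)·(0.2) + (-3.8)·(-3.8) + (2.2)·(2.2) + (0.2)·(0.2) + (1.2)·(1.2)) / 4 = 20.8/4 = 5.2
  S[X_1,X_2] = ((0.2)·(3.8) + (-3.8)·(-1.2) + (2.2)·(-4.2) + (0.2)·(0.8) + (1.2)·(0.8)) / 4 = -2.8/4 = -0.7
  S[X_2,X_2] = ((3.8)·(3.8) + (-1.2)·(-1.2) + (-4.2)·(-4.2) + (0.8)·(0.8) + (0.8)·(0.8)) / 4 = 34.8/4 = 8.7
  S = [[5.2, -0.7],
 [-0.7, 8.7]].

Step 3 — invert S. det(S) = 5.2·8.7 - (-0.7)² = 44.75.
  S^{-1} = (1/det) · [[d, -b], [-b, a]] = [[0.1944, 0.0156],
 [0.0156, 0.1162]].

Step 4 — quadratic form (x̄ - mu_0)^T · S^{-1} · (x̄ - mu_0):
  S^{-1} · (x̄ - mu_0) = (-0.4089, 0.105),
  (x̄ - mu_0)^T · [...] = (-2.2)·(-0.4089) + (1.2)·(0.105) = 1.0257.

Step 5 — scale by n: T² = 5 · 1.0257 = 5.1285.

T² ≈ 5.1285


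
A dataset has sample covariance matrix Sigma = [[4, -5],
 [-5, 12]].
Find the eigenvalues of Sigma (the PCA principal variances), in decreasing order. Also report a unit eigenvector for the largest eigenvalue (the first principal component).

Step 1 — characteristic polynomial of 2×2 Sigma:
  det(Sigma - λI) = λ² - trace · λ + det = 0.
  trace = 4 + 12 = 16, det = 4·12 - (-5)² = 23.
Step 2 — discriminant:
  Δ = trace² - 4·det = 256 - 92 = 164.
Step 3 — eigenvalues:
  λ = (trace ± √Δ)/2 = (16 ± 12.8062)/2,
  λ_1 = 14.4031,  λ_2 = 1.5969.

Step 4 — unit eigenvector for λ_1: solve (Sigma - λ_1 I)v = 0. First row:
  (4 - 14.4031)·v_x + (-5)·v_y = 0, i.e. (-10.4031)·v_x + (-5)·v_y = 0,
  so v ∝ (b, λ_1 - a) = (-5, 10.4031); multiply by -1 so the first entry is positive: u = (5, -10.4031).
  ||u|| = √((5)² + (-10.4031)²) = √(133.225) ≈ 11.5423,
  v_1 = u/||u|| ≈ (0.4332, -0.9013) (||v_1|| = 1).

λ_1 = 14.4031,  λ_2 = 1.5969;  v_1 ≈ (0.4332, -0.9013)


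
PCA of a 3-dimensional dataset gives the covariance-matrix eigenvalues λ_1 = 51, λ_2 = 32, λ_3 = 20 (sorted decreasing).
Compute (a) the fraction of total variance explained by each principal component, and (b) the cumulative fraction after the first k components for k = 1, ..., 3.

Step 1 — total variance = trace(Sigma) = Σ λ_i = 51 + 32 + 20 = 103.

Step 2 — fraction explained by component i = λ_i / Σ λ:
  PC1: 51/103 = 0.4951
  PC2: 32/103 = 0.3107
  PC3: 20/103 = 0.1942

Step 3 — cumulative fraction after k components = (λ_1 + ... + λ_k) / Σ λ:
  k = 1: 51/103 = 0.4951
  k = 2: (51 + 32)/103 = 83/103 = 0.8058
  k = 3: (51 + 32 + 20)/103 = 103/103 = 1

Summary (fraction, with percent):

explained: PC1 0.4951 (49.51%), PC2 0.3107 (31.07%), PC3 0.1942 (19.42%);  cumulative: 0.4951, 0.8058, 1


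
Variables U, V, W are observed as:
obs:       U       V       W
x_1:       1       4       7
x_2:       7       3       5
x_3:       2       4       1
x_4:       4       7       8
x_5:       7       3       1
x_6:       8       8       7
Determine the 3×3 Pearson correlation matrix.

Step 1 — column means:
  mean(U) = (1 + 7 + 2 + 4 + 7 + 8) / 6 = 29/6 = 4.8333
  mean(V) = (4 + 3 + 4 + 7 + 3 + 8) / 6 = 29/6 = 4.8333
  mean(W) = (7 + 5 + 1 + 8 + 1 + 7) / 6 = 29/6 = 4.8333

Step 2 — sample variances and covariances s[i,j] = (1/(n-1)) · Σ_k (x_{k,i} - mean_i) · (x_{k,j} - mean_j), with n-1 = 5:
  s[U,U] = ((-3.8333)·(-3.8333) + (2.1667)·(2.1667) + (-2.8333)·(-2.8333) + (-0.8333)·(-0.8333) + (2.1667)·(2.1667) + (3.1667)·(3.1667)) / 5 = 42.8333/5 = 8.5667
  s[U,V] = ((-3.8333)·(-0.8333) + (2.1667)·(-1.8333) + (-2.8333)·(-0.8333) + (-0.8333)·(2.1667) + (2.1667)·(-1.8333) + (3.1667)·(3.1667)) / 5 = 5.8333/5 = 1.1667
  s[U,W] = ((-3.8333)·(2.1667) + (2.1667)·(0.1667) + (-2.8333)·(-3.8333) + (-0.8333)·(3.1667) + (2.1667)·(-3.8333) + (3.1667)·(2.1667)) / 5 = -1.1667/5 = -0.2333
  s[V,V] = ((-0.8333)·(-0.8333) + (-1.8333)·(-1.8333) + (-0.8333)·(-0.8333) + (2.1667)·(2.1667) + (-1.8333)·(-1.8333) + (3.1667)·(3.1667)) / 5 = 22.8333/5 = 4.5667
  s[V,W] = ((-0.8333)·(2.1667) + (-1.8333)·(0.1667) + (-0.8333)·(-3.8333) + (2.1667)·(3.1667) + (-1.8333)·(-3.8333) + (3.1667)·(2.1667)) / 5 = 21.8333/5 = 4.3667
  s[W,W] = ((2.1667)·(2.1667) + (0.1667)·(0.1667) + (-3.8333)·(-3.8333) + (3.1667)·(3.1667) + (-3.8333)·(-3.8333) + (2.1667)·(2.1667)) / 5 = 48.8333/5 = 9.7667
  Sample standard deviations s_i = √(s[i,i]):
  s(U) = √(8.5667) = 2.9269
  s(V) = √(4.5667) = 2.137
  s(W) = √(9.7667) = 3.1252

Step 3 — r_{ij} = s_{ij} / (s_i · s_j):
  r[U,U] = 1 (diagonal).
  r[U,V] = 1.1667 / (2.9269 · 2.137) = 1.1667 / 6.2547 = 0.1865
  r[U,W] = -0.2333 / (2.9269 · 3.1252) = -0.2333 / 9.147 = -0.0255
  r[V,V] = 1 (diagonal).
  r[V,W] = 4.3667 / (2.137 · 3.1252) = 4.3667 / 6.6784 = 0.6538
  r[W,W] = 1 (diagonal).

R is symmetric with unit diagonal. Assembling:

R = [[1, 0.1865, -0.0255],
 [0.1865, 1, 0.6538],
 [-0.0255, 0.6538, 1]]


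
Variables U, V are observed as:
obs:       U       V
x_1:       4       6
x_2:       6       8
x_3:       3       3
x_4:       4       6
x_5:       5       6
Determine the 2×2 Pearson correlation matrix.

Step 1 — column means:
  mean(U) = (4 + 6 + 3 + 4 + 5) / 5 = 22/5 = 4.4
  mean(V) = (6 + 8 + 3 + 6 + 6) / 5 = 29/5 = 5.8

Step 2 — sample variances and covariances s[i,j] = (1/(n-1)) · Σ_k (x_{k,i} - mean_i) · (x_{k,j} - mean_j), with n-1 = 4:
  s[U,U] = ((-0.4)·(-0.4) + (1.6)·(1.6) + (-1.4)·(-1.4) + (-0.4)·(-0.4) + (0.6)·(0.6)) / 4 = 5.2/4 = 1.3
  s[U,V] = ((-0.4)·(0.2) + (1.6)·(2.2) + (-1.4)·(-2.8) + (-0.4)·(0.2) + (0.6)·(0.2)) / 4 = 7.4/4 = 1.85
  s[V,V] = ((0.2)·(0.2) + (2.2)·(2.2) + (-2.8)·(-2.8) + (0.2)·(0.2) + (0.2)·(0.2)) / 4 = 12.8/4 = 3.2
  Sample standard deviations s_i = √(s[i,i]):
  s(U) = √(1.3) = 1.1402
  s(V) = √(3.2) = 1.7889

Step 3 — r_{ij} = s_{ij} / (s_i · s_j):
  r[U,U] = 1 (diagonal).
  r[U,V] = 1.85 / (1.1402 · 1.7889) = 1.85 / 2.0396 = 0.907
  r[V,V] = 1 (diagonal).

R is symmetric with unit diagonal. Assembling:

R = [[1, 0.907],
 [0.907, 1]]


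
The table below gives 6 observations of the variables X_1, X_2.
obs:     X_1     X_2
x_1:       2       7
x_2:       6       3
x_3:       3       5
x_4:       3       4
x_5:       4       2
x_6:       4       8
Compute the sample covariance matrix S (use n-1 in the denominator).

Step 1 — column means:
  mean(X_1) = (2 + 6 + 3 + 3 + 4 + 4) / 6 = 22/6 = 3.6667
  mean(X_2) = (7 + 3 + 5 + 4 + 2 + 8) / 6 = 29/6 = 4.8333

Step 2 — sample covariance S[i,j] = (1/(n-1)) · Σ_k (x_{k,i} - mean_i) · (x_{k,j} - mean_j), with n-1 = 5.
  S[X_1,X_1] = ((-1.6667)·(-1.6667) + (2.3333)·(2.3333) + (-0.6667)·(-0.6667) + (-0.6667)·(-0.6667) + (0.3333)·(0.3333) + (0.3333)·(0.3333)) / 5 = 9.3333/5 = 1.8667
  S[X_1,X_2] = ((-1.6667)·(2.1667) + (2.3333)·(-1.8333) + (-0.6667)·(0.1667) + (-0.6667)·(-0.8333) + (0.3333)·(-2.8333) + (0.3333)·(3.1667)) / 5 = -7.3333/5 = -1.4667
  S[X_2,X_2] = ((2.1667)·(2.1667) + (-1.8333)·(-1.8333) + (0.1667)·(0.1667) + (-0.8333)·(-0.8333) + (-2.8333)·(-2.8333) + (3.1667)·(3.1667)) / 5 = 26.8333/5 = 5.3667

S is symmetric (S[j,i] = S[i,j]). Assembling:

S = [[1.8667, -1.4667],
 [-1.4667, 5.3667]]


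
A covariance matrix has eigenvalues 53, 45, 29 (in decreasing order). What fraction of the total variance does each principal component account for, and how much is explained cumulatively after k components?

Step 1 — total variance = trace(Sigma) = Σ λ_i = 53 + 45 + 29 = 127.

Step 2 — fraction explained by component i = λ_i / Σ λ:
  PC1: 53/127 = 0.4173
  PC2: 45/127 = 0.3543
  PC3: 29/127 = 0.2283

Step 3 — cumulative fraction after k components = (λ_1 + ... + λ_k) / Σ λ:
  k = 1: 53/127 = 0.4173
  k = 2: (53 + 45)/127 = 98/127 = 0.7717
  k = 3: (53 + 45 + 29)/127 = 127/127 = 1

Summary (fraction, with percent):

explained: PC1 0.4173 (41.73%), PC2 0.3543 (35.43%), PC3 0.2283 (22.83%);  cumulative: 0.4173, 0.7717, 1


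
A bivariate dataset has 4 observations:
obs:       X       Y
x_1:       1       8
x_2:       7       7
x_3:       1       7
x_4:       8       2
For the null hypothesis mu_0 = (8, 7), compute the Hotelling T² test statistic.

Step 1 — sample mean vector:
  mean(X) = (1 + 7 + 1 + 8) / 4 = 17/4 = 4.25
  mean(Y) = (8 + 7 + 7 + 2) / 4 = 24/4 = 6
  x̄ = (4.25, 6),  deviation x̄ - mu_0 = (4.25, 6) - (8, 7) = (-3.75, -1).

Step 2 — sample covariance matrix, S[i,j] = (1/(n-1)) · Σ_k (x_{k,i} - mean_i) · (x_{k,j} - mean_j), divisor n-1 = 3:
  S[X,X] = ((-3.25)·(-3.25) + (2.75)·(2.75) + (-3.25)·(-3.25) + (3.75)·(3.75)) / 3 = 42.75/3 = 14.25
  S[X,Y] = ((-3.25)·(2) + (2.75)·(1) + (-3.25)·(1) + (3.75)·(-4)) / 3 = -22/3 = -7.3333
  S[Y,Y] = ((2)·(2) + (1)·(1) + (1)·(1) + (-4)·(-4)) / 3 = 22/3 = 7.3333
  S = [[14.25, -7.3333],
 [-7.3333, 7.3333]].

Step 3 — invert S. det(S) = 14.25·7.3333 - (-7.3333)² = 50.7222.
  S^{-1} = (1/det) · [[d, -b], [-b, a]] = [[0.1446, 0.1446],
 [0.1446, 0.2809]].

Step 4 — quadratic form (x̄ - mu_0)^T · S^{-1} · (x̄ - mu_0):
  S^{-1} · (x̄ - mu_0) = (-0.6867, -0.8231),
  (x̄ - mu_0)^T · [...] = (-3.75)·(-0.6867) + (-1)·(-0.8231) = 3.3984.

Step 5 — scale by n: T² = 4 · 3.3984 = 13.5936.

T² ≈ 13.5936


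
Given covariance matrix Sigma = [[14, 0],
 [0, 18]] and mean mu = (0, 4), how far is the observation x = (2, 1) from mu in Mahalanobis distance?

Step 1 — centre the observation: (x - mu) = (2, -3).

Step 2 — invert Sigma. det(Sigma) = 14·18 - (0)² = 252.
  Sigma^{-1} = (1/det) · [[d, -b], [-b, a]] = [[0.0714, 0],
 [0, 0.0556]].

Step 3 — form the quadratic (x - mu)^T · Sigma^{-1} · (x - mu):
  Sigma^{-1} · (x - mu) = (0.1429, -0.1667).
  (x - mu)^T · [Sigma^{-1} · (x - mu)] = (2)·(0.1429) + (-3)·(-0.1667) = 0.7857.

Step 4 — take square root: d = √(0.7857) ≈ 0.8864.

d(x, mu) = √(0.7857) ≈ 0.8864


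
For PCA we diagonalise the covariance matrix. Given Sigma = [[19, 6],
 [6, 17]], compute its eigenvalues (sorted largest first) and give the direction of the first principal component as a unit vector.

Step 1 — characteristic polynomial of 2×2 Sigma:
  det(Sigma - λI) = λ² - trace · λ + det = 0.
  trace = 19 + 17 = 36, det = 19·17 - (6)² = 287.
Step 2 — discriminant:
  Δ = trace² - 4·det = 1296 - 1148 = 148.
Step 3 — eigenvalues:
  λ = (trace ± √Δ)/2 = (36 ± 12.1655)/2,
  λ_1 = 24.0828,  λ_2 = 11.9172.

Step 4 — unit eigenvector for λ_1: solve (Sigma - λ_1 I)v = 0. First row:
  (19 - 24.0828)·v_x + (6)·v_y = 0, i.e. (-5.0828)·v_x + (6)·v_y = 0,
  so v ∝ (b, λ_1 - a) = (6, 5.0828) = u.
  ||u|| = √((6)² + (5.0828)²) = √(61.8345) ≈ 7.8635,
  v_1 = u/||u|| ≈ (0.763, 0.6464) (||v_1|| = 1).

λ_1 = 24.0828,  λ_2 = 11.9172;  v_1 ≈ (0.763, 0.6464)


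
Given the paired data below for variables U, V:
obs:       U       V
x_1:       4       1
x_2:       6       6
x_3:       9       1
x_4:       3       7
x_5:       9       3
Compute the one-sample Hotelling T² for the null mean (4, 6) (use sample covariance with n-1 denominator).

Step 1 — sample mean vector:
  mean(U) = (4 + 6 + 9 + 3 + 9) / 5 = 31/5 = 6.2
  mean(V) = (1 + 6 + 1 + 7 + 3) / 5 = 18/5 = 3.6
  x̄ = (6.2, 3.6),  deviation x̄ - mu_0 = (6.2, 3.6) - (4, 6) = (2.2, -2.4).

Step 2 — sample covariance matrix, S[i,j] = (1/(n-1)) · Σ_k (x_{k,i} - mean_i) · (x_{k,j} - mean_j), divisor n-1 = 4:
  S[U,U] = ((-2.2)·(-2.2) + (-0.2)·(-0.2) + (2.8)·(2.8) + (-3.2)·(-3.2) + (2.8)·(2.8)) / 4 = 30.8/4 = 7.7
  S[U,V] = ((-2.2)·(-2.6) + (-0.2)·(2.4) + (2.8)·(-2.6) + (-3.2)·(3.4) + (2.8)·(-0.6)) / 4 = -14.6/4 = -3.65
  S[V,V] = ((-2.6)·(-2.6) + (2.4)·(2.4) + (-2.6)·(-2.6) + (3.4)·(3.4) + (-0.6)·(-0.6)) / 4 = 31.2/4 = 7.8
  S = [[7.7, -3.65],
 [-3.65, 7.8]].

Step 3 — invert S. det(S) = 7.7·7.8 - (-3.65)² = 46.7375.
  S^{-1} = (1/det) · [[d, -b], [-b, a]] = [[0.1669, 0.0781],
 [0.0781, 0.1647]].

Step 4 — quadratic form (x̄ - mu_0)^T · S^{-1} · (x̄ - mu_0):
  S^{-1} · (x̄ - mu_0) = (0.1797, -0.2236),
  (x̄ - mu_0)^T · [...] = (2.2)·(0.1797) + (-2.4)·(-0.2236) = 0.932.

Step 5 — scale by n: T² = 5 · 0.932 = 4.6601.

T² ≈ 4.6601
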